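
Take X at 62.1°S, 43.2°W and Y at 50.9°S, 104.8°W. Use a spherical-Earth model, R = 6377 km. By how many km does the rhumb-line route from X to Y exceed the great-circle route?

Great circle: cos σ = sin φ₁ sin φ₂ + cos φ₁ cos φ₂ cos Δλ,  σ = 0.5985 rad → d_gc = 3816.4 km
Rhumb line: Δψ = +0.3574, q = Δφ/Δψ = 0.5470, d_rh = R√(Δφ²+q²Δλ²) = 3952.1 km
Excess = 3952.1 − 3816.4 = 135.7 ≈ 136 km

136 km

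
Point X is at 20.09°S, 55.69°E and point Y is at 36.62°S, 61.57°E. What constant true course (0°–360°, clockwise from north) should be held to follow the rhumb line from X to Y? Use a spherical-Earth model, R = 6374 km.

Meridional parts: M(φ₁)=-0.3581, M(φ₂)=-0.6877 → ΔM = -0.3297;  Δλ = +0.1026 rad
tan C = Δλ / ΔM = -0.3113 → C = 162.71°

162.7°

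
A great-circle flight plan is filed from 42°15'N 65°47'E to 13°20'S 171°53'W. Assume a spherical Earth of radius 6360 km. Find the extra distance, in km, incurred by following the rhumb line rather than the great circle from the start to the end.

Great circle: cos σ = sin φ₁ sin φ₂ + cos φ₁ cos φ₂ cos Δλ,  σ = 2.1416 rad → d_gc = 13620.4 km
Rhumb line: Δψ = -1.0499, q = Δφ/Δψ = 0.9240, d_rh = R√(Δφ²+q²Δλ²) = 13982.4 km
Excess = 13982.4 − 13620.4 = 362.0 ≈ 362 km

362 km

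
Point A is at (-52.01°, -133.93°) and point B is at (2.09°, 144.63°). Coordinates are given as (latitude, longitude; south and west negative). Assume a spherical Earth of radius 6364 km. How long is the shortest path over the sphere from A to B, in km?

Haversine: a = sin²(Δφ/2)+cos φ₁ cos φ₂ sin²(Δλ/2) = 0.46859;  σ = 2·atan2(√a,√(1−a))
σ = 86.399° → d = Rσ = 6364·1.50794 = 9597 km

9597 km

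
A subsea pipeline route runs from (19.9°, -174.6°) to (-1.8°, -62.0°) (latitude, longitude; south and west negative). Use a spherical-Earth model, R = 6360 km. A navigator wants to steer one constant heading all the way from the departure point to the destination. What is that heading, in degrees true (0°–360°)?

Meridional parts: M(φ₁)=+0.3545, M(φ₂)=-0.0314 → ΔM = -0.3859;  Δλ = +1.9652 rad
tan C = Δλ / ΔM = -5.0921 → C = 101.11°

101.1°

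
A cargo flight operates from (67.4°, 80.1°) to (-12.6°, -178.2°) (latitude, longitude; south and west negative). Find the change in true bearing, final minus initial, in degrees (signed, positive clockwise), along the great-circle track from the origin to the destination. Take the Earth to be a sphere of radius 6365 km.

+72.8°

At departure: θ₁ = atan2(sin Δλ cos φ₂, cos φ₁ sin φ₂ − sin φ₁ cos φ₂ cos Δλ) = 84.09°
At arrival: θ₂ = atan2(sin Δλ cos φ₁, −cos φ₂ sin φ₁ + sin φ₂ cos φ₁ cos Δλ) = 156.94°
Δθ = θ₂ − θ₁ = +72.8°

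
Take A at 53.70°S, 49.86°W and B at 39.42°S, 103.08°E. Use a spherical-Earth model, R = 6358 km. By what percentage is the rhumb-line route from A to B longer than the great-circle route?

Great circle: σ = 1.4661 rad → d_gc = Rσ = 9321.5 km
Rhumb: Δφ = +0.2492, Δλ = +2.6693, Δψ = +0.3656, q = Δφ/Δψ = 0.6818 → d_rh = R√(Δφ²+q²Δλ²) = 11679.2 km
Excess = (11679.2 − 9321.5) / 9321.5 = 2357.7 / 9321.5 = 25.29% ≈ 25.3%

25.3%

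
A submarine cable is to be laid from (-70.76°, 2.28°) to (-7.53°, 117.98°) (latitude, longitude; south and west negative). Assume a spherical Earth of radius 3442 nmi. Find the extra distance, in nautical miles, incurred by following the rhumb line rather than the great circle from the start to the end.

Great circle: cos σ = sin φ₁ sin φ₂ + cos φ₁ cos φ₂ cos Δλ,  σ = 1.5887 rad → d_gc = 5468.4 nmi
Rhumb line: Δψ = +1.6431, q = Δφ/Δψ = 0.6716, d_rh = R√(Δφ²+q²Δλ²) = 6018.4 nmi
Excess = 6018.4 − 5468.4 = 550.0 ≈ 550 nmi

550 nmi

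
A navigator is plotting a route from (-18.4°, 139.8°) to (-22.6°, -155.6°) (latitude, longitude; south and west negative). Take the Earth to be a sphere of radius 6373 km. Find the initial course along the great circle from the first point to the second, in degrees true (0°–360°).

N = sin Δλ·cos φ₂ = +0.8340;  D = cos φ₁ sin φ₂ − sin φ₁ cos φ₂ cos Δλ = -0.2397
initial course = atan2(N, D) = 106.03°

106.0°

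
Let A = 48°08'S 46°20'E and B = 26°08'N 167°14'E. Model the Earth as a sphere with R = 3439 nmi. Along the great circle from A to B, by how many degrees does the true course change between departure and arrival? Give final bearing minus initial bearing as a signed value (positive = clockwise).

Initial bearing θ₁ = atan2(sin Δλ cos φ₂, cos φ₁ sin φ₂ − sin φ₁ cos φ₂ cos Δλ) = 93.67°
Final bearing θ₂ = (initial bearing from the destination back to the start) + 180° = 47.89°
Δθ = θ₂ − θ₁ = -45.8°

-45.8°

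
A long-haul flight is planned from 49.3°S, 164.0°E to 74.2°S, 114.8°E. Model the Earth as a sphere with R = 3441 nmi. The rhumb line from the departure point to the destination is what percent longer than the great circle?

2.4%

Great circle: σ = 0.5633 rad → d_gc = Rσ = 1938.3 nmi
Rhumb: Δφ = -0.4346, Δλ = -0.8587, Δψ = -0.9832, q = Δφ/Δψ = 0.4420 → d_rh = R√(Δφ²+q²Δλ²) = 1985.5 nmi
Excess = (1985.5 − 1938.3) / 1938.3 = 47.2 / 1938.3 = 2.44% ≈ 2.4%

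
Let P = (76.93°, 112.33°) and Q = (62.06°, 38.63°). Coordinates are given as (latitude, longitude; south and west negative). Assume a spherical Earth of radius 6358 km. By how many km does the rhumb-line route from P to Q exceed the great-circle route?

Great circle: cos σ = sin φ₁ sin φ₂ + cos φ₁ cos φ₂ cos Δλ,  σ = 0.4728 rad → d_gc = 3006.1 km
Rhumb line: Δψ = -0.7755, q = Δφ/Δψ = 0.3347, d_rh = R√(Δφ²+q²Δλ²) = 3196.0 km
Excess = 3196.0 − 3006.1 = 189.9 ≈ 190 km

190 km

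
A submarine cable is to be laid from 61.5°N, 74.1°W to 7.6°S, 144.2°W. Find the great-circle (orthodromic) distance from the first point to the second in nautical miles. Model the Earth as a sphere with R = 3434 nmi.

cos σ = sin φ₁ sin φ₂ + cos φ₁ cos φ₂ cos Δλ
      = sin(61.50°)sin(-7.60°) + cos(61.50°)cos(-7.60°)cos(-70.10°) = 0.0448
σ = 87.435° → d = Rσ = 3434·1.52602 = 5240 nmi

5240 nmi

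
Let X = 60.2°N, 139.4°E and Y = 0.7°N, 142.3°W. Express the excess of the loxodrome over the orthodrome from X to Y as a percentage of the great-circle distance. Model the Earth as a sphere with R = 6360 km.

2.8%

Great circle: σ = 1.4592 rad → d_gc = Rσ = 9280.5 km
Rhumb: Δφ = -1.0385, Δλ = +1.3666, Δψ = -1.3117, q = Δφ/Δψ = 0.7917 → d_rh = R√(Δφ²+q²Δλ²) = 9537.7 km
Excess = (9537.7 − 9280.5) / 9280.5 = 257.2 / 9280.5 = 2.77% ≈ 2.8%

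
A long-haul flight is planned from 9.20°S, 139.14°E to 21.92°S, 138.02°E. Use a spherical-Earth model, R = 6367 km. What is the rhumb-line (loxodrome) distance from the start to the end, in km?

1419 km

Δψ = ln[tan(π/4+φ₂/2)/tan(π/4+φ₁/2)] = -0.2310;  Δφ = -0.2220 rad,  Δλ = -0.0195 rad
q = Δφ/Δψ = 0.9611
d = R·√(Δφ² + q²Δλ²) = 6367·0.22280 = 1419 km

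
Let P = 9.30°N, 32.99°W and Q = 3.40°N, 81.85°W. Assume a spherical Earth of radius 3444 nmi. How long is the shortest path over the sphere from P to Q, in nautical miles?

2938 nmi

cos σ = sin φ₁ sin φ₂ + cos φ₁ cos φ₂ cos Δλ
      = sin(9.30°)sin(3.40°) + cos(9.30°)cos(3.40°)cos(-48.86°) = 0.6577
σ = 48.876° → d = Rσ = 3444·0.85304 = 2938 nmi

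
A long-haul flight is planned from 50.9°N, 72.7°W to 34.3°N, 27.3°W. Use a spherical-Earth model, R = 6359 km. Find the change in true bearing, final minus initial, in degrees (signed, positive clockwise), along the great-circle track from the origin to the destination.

+31.9°

Initial bearing θ₁ = atan2(sin Δλ cos φ₂, cos φ₁ sin φ₂ − sin φ₁ cos φ₂ cos Δλ) = 99.15°
Final bearing θ₂ = (initial bearing from the destination back to the start) + 180° = 131.09°
Δθ = θ₂ − θ₁ = +31.9°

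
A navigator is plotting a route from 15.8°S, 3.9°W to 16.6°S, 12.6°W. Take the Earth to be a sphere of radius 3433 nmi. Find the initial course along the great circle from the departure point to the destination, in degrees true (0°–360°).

263.3°

θ = atan2( sin Δλ·cos φ₂ ,  cos φ₁ sin φ₂ − sin φ₁ cos φ₂ cos Δλ )
  = atan2(-0.1450, -0.0170) = 263.32°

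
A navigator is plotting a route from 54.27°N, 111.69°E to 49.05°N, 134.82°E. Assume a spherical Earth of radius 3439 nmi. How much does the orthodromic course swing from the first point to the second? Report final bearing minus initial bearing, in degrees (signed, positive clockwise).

Initial bearing θ₁ = atan2(sin Δλ cos φ₂, cos φ₁ sin φ₂ − sin φ₁ cos φ₂ cos Δλ) = 100.61°
Final bearing θ₂ = (initial bearing from the destination back to the start) + 180° = 118.86°
Δθ = θ₂ − θ₁ = +18.3°

+18.3°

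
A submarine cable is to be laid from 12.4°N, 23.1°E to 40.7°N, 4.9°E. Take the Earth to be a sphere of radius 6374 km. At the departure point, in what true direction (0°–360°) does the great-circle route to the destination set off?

333.8°

N = sin Δλ·cos φ₂ = -0.2368;  D = cos φ₁ sin φ₂ − sin φ₁ cos φ₂ cos Δλ = +0.4822
initial course = atan2(N, D) = 333.85°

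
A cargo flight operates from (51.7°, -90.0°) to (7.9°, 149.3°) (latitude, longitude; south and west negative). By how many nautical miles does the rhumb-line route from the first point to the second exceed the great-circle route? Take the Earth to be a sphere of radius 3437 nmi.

458 nmi

Great circle: cos σ = sin φ₁ sin φ₂ + cos φ₁ cos φ₂ cos Δλ,  σ = 1.7778 rad → d_gc = 6110.4 nmi
Rhumb line: Δψ = -0.9194, q = Δφ/Δψ = 0.8315, d_rh = R√(Δφ²+q²Δλ²) = 6568.8 nmi
Excess = 6568.8 − 6110.4 = 458.4 ≈ 458 nmi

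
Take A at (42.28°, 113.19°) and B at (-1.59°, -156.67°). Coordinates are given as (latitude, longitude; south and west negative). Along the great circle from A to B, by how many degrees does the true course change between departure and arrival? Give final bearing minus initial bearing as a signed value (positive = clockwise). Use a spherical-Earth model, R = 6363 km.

Initial bearing θ₁ = atan2(sin Δλ cos φ₂, cos φ₁ sin φ₂ − sin φ₁ cos φ₂ cos Δλ) = 91.08°
Final bearing θ₂ = (initial bearing from the destination back to the start) + 180° = 132.27°
Δθ = θ₂ − θ₁ = +41.2°

+41.2°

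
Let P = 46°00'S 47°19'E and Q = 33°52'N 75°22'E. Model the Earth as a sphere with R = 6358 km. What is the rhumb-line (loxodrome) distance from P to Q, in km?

9302 km

Rhumb course C = atan2(Δλ, Δψ) with Δψ = ln[tan(π/4+φ₂/2)/tan(π/4+φ₁/2)] = +1.5351, Δλ = +0.4896 → C = 17.69°
d = R·|Δφ| / |cos C| = 6358·1.39394 / 0.95273 = 9302 km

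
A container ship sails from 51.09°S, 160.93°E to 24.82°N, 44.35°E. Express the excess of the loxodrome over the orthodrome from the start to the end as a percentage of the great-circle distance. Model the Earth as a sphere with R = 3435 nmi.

2.4%

Great circle: σ = 2.1916 rad → d_gc = Rσ = 7528.3 nmi
Rhumb: Δφ = +1.3249, Δλ = -2.0347, Δψ = +1.4880, q = Δφ/Δψ = 0.8904 → d_rh = R√(Δφ²+q²Δλ²) = 7709.4 nmi
Excess = (7709.4 − 7528.3) / 7528.3 = 181.1 / 7528.3 = 2.41% ≈ 2.4%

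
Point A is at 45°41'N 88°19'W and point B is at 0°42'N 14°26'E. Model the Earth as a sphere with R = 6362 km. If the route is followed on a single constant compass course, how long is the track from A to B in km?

11275 km

Rhumb course C = atan2(Δλ, Δψ) with Δψ = ln[tan(π/4+φ₂/2)/tan(π/4+φ₁/2)] = -0.8861, Δλ = +1.7933 → C = 116.30°
d = R·|Δφ| / |cos C| = 6362·0.78511 / 0.44299 = 11275 km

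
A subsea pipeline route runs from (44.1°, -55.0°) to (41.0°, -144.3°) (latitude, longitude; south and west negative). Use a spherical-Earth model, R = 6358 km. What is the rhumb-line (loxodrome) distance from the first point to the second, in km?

7306 km

Δψ = ln[tan(π/4+φ₂/2)/tan(π/4+φ₁/2)] = -0.0735;  Δφ = -0.0541 rad,  Δλ = -1.5586 rad
q = Δφ/Δψ = 0.7364
d = R·√(Δφ² + q²Δλ²) = 6358·1.14908 = 7306 km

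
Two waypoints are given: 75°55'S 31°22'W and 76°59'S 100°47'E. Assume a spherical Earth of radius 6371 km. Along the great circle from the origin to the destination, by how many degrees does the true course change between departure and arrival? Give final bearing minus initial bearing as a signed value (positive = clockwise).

At departure: θ₁ = atan2(sin Δλ cos φ₂, cos φ₁ sin φ₂ − sin φ₁ cos φ₂ cos Δλ) = 156.48°
At arrival: θ₂ = atan2(sin Δλ cos φ₁, −cos φ₂ sin φ₁ + sin φ₂ cos φ₁ cos Δλ) = 25.54°
Δθ = θ₂ − θ₁ = -130.9°

-130.9°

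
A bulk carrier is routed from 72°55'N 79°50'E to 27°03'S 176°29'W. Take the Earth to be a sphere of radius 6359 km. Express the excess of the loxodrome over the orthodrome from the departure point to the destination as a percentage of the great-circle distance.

4.7%

Great circle: σ = 2.0905 rad → d_gc = Rσ = 13293.3 km
Rhumb: Δφ = -1.7447, Δλ = +1.8096, Δψ = -2.3865, q = Δφ/Δψ = 0.7311 → d_rh = R√(Δφ²+q²Δλ²) = 13923.8 km
Excess = (13923.8 − 13293.3) / 13293.3 = 630.5 / 13293.3 = 4.74% ≈ 4.7%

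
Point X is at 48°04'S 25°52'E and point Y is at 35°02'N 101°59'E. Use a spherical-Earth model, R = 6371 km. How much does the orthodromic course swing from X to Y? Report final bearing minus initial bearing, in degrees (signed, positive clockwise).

At departure: θ₁ = atan2(sin Δλ cos φ₂, cos φ₁ sin φ₂ − sin φ₁ cos φ₂ cos Δλ) = 56.32°
At arrival: θ₂ = atan2(sin Δλ cos φ₁, −cos φ₂ sin φ₁ + sin φ₂ cos φ₁ cos Δλ) = 42.78°
Δθ = θ₂ − θ₁ = -13.5°

-13.5°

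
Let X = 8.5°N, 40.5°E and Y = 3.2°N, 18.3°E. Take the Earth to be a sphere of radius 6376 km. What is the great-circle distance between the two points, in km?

cos σ = sin φ₁ sin φ₂ + cos φ₁ cos φ₂ cos Δλ
      = sin(8.50°)sin(3.20°) + cos(8.50°)cos(3.20°)cos(-22.20°) = 0.9225
σ = 22.702° → d = Rσ = 6376·0.39623 = 2526 km

2526 km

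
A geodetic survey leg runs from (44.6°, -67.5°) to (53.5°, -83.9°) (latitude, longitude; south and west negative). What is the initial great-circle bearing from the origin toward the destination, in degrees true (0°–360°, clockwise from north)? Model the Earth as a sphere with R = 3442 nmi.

N = sin Δλ·cos φ₂ = -0.1679;  D = cos φ₁ sin φ₂ − sin φ₁ cos φ₂ cos Δλ = +0.1717
initial course = atan2(N, D) = 315.63°

315.6°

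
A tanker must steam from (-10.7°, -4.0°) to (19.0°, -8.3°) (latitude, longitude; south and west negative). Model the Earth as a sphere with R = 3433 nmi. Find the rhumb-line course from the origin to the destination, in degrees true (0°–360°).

Meridional parts: M(φ₁)=-0.1878, M(φ₂)=+0.3379 → ΔM = +0.5257;  Δλ = -0.0750 rad
tan C = Δλ / ΔM = -0.1428 → C = 351.88°

351.9°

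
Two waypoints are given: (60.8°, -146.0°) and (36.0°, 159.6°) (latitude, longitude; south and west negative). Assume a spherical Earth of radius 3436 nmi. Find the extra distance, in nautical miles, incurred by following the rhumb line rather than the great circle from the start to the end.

Great circle: cos σ = sin φ₁ sin φ₂ + cos φ₁ cos φ₂ cos Δλ,  σ = 0.7335 rad → d_gc = 2520.2 nmi
Rhumb line: Δψ = -0.6710, q = Δφ/Δψ = 0.6451, d_rh = R√(Δφ²+q²Δλ²) = 2577.0 nmi
Excess = 2577.0 − 2520.2 = 56.8 ≈ 57 nmi

57 nmi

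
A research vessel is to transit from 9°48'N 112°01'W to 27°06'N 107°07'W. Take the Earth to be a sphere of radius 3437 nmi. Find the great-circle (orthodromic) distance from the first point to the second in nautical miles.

cos σ = sin φ₁ sin φ₂ + cos φ₁ cos φ₂ cos Δλ
      = sin(9.80°)sin(27.10°) + cos(9.80°)cos(27.10°)cos(4.90°) = 0.9516
σ = 17.907° → d = Rσ = 3437·0.31254 = 1074 nmi

1074 nmi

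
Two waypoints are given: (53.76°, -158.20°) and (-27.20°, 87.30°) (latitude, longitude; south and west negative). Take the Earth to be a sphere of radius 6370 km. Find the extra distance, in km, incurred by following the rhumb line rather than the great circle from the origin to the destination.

343 km

Great circle: cos σ = sin φ₁ sin φ₂ + cos φ₁ cos φ₂ cos Δλ,  σ = 2.1978 rad → d_gc = 13999.9 km
Rhumb line: Δψ = -1.6107, q = Δφ/Δψ = 0.8773, d_rh = R√(Δφ²+q²Δλ²) = 14343.2 km
Excess = 14343.2 − 13999.9 = 343.3 ≈ 343 km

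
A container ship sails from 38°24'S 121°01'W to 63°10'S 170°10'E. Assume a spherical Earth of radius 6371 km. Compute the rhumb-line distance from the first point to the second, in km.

Rhumb course C = atan2(Δλ, Δψ) with Δψ = ln[tan(π/4+φ₂/2)/tan(π/4+φ₁/2)] = -0.7063, Δλ = -1.2011 → C = 239.54°
d = R·|Δφ| / |cos C| = 6371·0.43226 / 0.50693 = 5433 km

5433 km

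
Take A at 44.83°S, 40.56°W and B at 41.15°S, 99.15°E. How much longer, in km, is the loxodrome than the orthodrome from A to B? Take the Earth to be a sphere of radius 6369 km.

Great circle: cos σ = sin φ₁ sin φ₂ + cos φ₁ cos φ₂ cos Δλ,  σ = 1.5142 rad → d_gc = 9643.9 km
Rhumb line: Δψ = +0.0878, q = Δφ/Δψ = 0.7311, d_rh = R√(Δφ²+q²Δλ²) = 11361.9 km
Excess = 11361.9 − 9643.9 = 1718.0 ≈ 1718 km

1718 km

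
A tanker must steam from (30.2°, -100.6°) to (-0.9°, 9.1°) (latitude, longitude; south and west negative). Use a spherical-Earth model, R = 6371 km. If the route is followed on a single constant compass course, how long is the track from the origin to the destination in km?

Δψ = ln[tan(π/4+φ₂/2)/tan(π/4+φ₁/2)] = -0.5690;  Δφ = -0.5428 rad,  Δλ = +1.9146 rad
q = Δφ/Δψ = 0.9539
d = R·√(Δφ² + q²Δλ²) = 6371·1.90525 = 12138 km

12138 km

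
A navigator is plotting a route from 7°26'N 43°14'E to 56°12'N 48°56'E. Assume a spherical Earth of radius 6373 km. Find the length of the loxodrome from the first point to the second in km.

5448 km

Δψ = ln[tan(π/4+φ₂/2)/tan(π/4+φ₁/2)] = +1.0612;  Δφ = +0.8511 rad,  Δλ = +0.0995 rad
q = Δφ/Δψ = 0.8020
d = R·√(Δφ² + q²Δλ²) = 6373·0.85487 = 5448 km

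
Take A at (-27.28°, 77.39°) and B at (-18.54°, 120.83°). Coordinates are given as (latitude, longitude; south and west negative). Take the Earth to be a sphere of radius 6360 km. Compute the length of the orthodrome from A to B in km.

4523 km

cos σ = sin φ₁ sin φ₂ + cos φ₁ cos φ₂ cos Δλ
      = sin(-27.28°)sin(-18.54°) + cos(-27.28°)cos(-18.54°)cos(43.44°) = 0.7576
σ = 40.749° → d = Rσ = 6360·0.71120 = 4523 km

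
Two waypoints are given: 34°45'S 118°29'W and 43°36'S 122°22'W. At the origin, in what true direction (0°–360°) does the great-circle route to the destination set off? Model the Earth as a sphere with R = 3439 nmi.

θ = atan2( sin Δλ·cos φ₂ ,  cos φ₁ sin φ₂ − sin φ₁ cos φ₂ cos Δλ )
  = atan2(-0.0490, -0.1548) = 197.58°

197.6°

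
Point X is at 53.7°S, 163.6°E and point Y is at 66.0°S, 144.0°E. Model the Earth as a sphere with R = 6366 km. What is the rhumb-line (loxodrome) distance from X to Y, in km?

1741 km

Rhumb course C = atan2(Δλ, Δψ) with Δψ = ln[tan(π/4+φ₂/2)/tan(π/4+φ₁/2)] = -0.4332, Δλ = -0.3421 → C = 218.29°
d = R·|Δφ| / |cos C| = 6366·0.21468 / 0.78484 = 1741 km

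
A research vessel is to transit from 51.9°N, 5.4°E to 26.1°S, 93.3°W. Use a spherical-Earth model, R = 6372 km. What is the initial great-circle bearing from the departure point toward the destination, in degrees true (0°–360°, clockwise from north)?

259.5°

N = sin Δλ·cos φ₂ = -0.8877;  D = cos φ₁ sin φ₂ − sin φ₁ cos φ₂ cos Δλ = -0.1646
initial course = atan2(N, D) = 259.50°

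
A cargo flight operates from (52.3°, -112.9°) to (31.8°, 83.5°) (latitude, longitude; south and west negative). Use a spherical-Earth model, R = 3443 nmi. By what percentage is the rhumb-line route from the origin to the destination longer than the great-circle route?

28.3%

Great circle: σ = 1.6525 rad → d_gc = Rσ = 5689.7 nmi
Rhumb: Δφ = -0.3578, Δλ = -2.8554, Δψ = -0.4888, q = Δφ/Δψ = 0.7320 → d_rh = R√(Δφ²+q²Δλ²) = 7301.2 nmi
Excess = (7301.2 − 5689.7) / 5689.7 = 1611.5 / 5689.7 = 28.32% ≈ 28.3%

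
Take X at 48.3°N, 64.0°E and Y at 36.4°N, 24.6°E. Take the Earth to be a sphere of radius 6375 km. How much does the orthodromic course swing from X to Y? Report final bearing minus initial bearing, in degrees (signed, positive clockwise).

-27.3°

At departure: θ₁ = atan2(sin Δλ cos φ₂, cos φ₁ sin φ₂ − sin φ₁ cos φ₂ cos Δλ) = 262.24°
At arrival: θ₂ = atan2(sin Δλ cos φ₁, −cos φ₂ sin φ₁ + sin φ₂ cos φ₁ cos Δλ) = 234.98°
Δθ = θ₂ − θ₁ = -27.3°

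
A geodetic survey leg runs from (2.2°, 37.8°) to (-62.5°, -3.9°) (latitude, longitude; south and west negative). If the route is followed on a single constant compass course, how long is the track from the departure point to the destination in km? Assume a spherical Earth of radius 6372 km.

Δψ = ln[tan(π/4+φ₂/2)/tan(π/4+φ₁/2)] = -1.4461;  Δφ = -1.1292 rad,  Δλ = -0.7278 rad
q = Δφ/Δψ = 0.7809
d = R·√(Δφ² + q²Δλ²) = 6372·1.26417 = 8055 km

8055 km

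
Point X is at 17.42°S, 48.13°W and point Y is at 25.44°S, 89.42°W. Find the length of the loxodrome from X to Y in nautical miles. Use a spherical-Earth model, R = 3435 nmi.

Rhumb course C = atan2(Δλ, Δψ) with Δψ = ln[tan(π/4+φ₂/2)/tan(π/4+φ₁/2)] = -0.1505, Δλ = -0.7206 → C = 258.20°
d = R·|Δφ| / |cos C| = 3435·0.13998 / 0.20447 = 2352 nmi

2352 nmi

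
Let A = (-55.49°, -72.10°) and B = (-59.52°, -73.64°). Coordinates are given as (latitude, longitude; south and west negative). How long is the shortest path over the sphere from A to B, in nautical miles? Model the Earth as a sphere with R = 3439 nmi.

247 nmi

Haversine: a = sin²(Δφ/2)+cos φ₁ cos φ₂ sin²(Δλ/2) = 0.00129;  σ = 2·atan2(√a,√(1−a))
σ = 4.114° → d = Rσ = 3439·0.07180 = 247 nmi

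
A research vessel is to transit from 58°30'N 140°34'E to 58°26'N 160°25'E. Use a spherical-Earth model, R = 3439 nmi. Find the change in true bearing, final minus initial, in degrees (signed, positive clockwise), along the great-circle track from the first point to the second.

+17.0°

At departure: θ₁ = atan2(sin Δλ cos φ₂, cos φ₁ sin φ₂ − sin φ₁ cos φ₂ cos Δλ) = 81.88°
At arrival: θ₂ = atan2(sin Δλ cos φ₁, −cos φ₂ sin φ₁ + sin φ₂ cos φ₁ cos Δλ) = 98.85°
Δθ = θ₂ − θ₁ = +17.0°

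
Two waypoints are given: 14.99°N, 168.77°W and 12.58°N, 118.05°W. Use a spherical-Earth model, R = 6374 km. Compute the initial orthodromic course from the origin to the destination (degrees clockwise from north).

N = sin Δλ·cos φ₂ = +0.7555;  D = cos φ₁ sin φ₂ − sin φ₁ cos φ₂ cos Δλ = +0.0506
initial course = atan2(N, D) = 86.17°

86.2°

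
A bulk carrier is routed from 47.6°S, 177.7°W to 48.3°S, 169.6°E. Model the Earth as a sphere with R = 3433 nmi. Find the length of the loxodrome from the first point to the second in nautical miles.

511 nmi

Δψ = ln[tan(π/4+φ₂/2)/tan(π/4+φ₁/2)] = -0.0182;  Δφ = -0.0122 rad,  Δλ = -0.2217 rad
q = Δφ/Δψ = 0.6698
d = R·√(Δφ² + q²Δλ²) = 3433·0.14896 = 511 nmi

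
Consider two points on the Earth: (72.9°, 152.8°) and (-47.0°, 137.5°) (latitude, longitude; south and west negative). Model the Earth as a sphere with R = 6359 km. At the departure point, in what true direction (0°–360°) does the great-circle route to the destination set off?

θ = atan2( sin Δλ·cos φ₂ ,  cos φ₁ sin φ₂ − sin φ₁ cos φ₂ cos Δλ )
  = atan2(-0.1800, -0.8438) = 192.04°

192.0°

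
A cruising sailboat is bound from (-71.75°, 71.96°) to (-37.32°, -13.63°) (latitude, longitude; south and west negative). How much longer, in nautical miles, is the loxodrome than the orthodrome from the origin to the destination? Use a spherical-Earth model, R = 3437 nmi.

Great circle: cos σ = sin φ₁ sin φ₂ + cos φ₁ cos φ₂ cos Δλ,  σ = 0.9336 rad → d_gc = 3208.9 nmi
Rhumb line: Δψ = +1.1257, q = Δφ/Δψ = 0.5338, d_rh = R√(Δφ²+q²Δλ²) = 3431.8 nmi
Excess = 3431.8 − 3208.9 = 222.9 ≈ 223 nmi

223 nmi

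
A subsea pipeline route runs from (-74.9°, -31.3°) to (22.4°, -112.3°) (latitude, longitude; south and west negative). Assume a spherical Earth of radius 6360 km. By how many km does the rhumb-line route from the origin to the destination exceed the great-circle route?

375 km

Great circle: cos σ = sin φ₁ sin φ₂ + cos φ₁ cos φ₂ cos Δλ,  σ = 1.9073 rad → d_gc = 12130.7 km
Rhumb line: Δψ = +2.4222, q = Δφ/Δψ = 0.7011, d_rh = R√(Δφ²+q²Δλ²) = 12505.6 km
Excess = 12505.6 − 12130.7 = 374.9 ≈ 375 km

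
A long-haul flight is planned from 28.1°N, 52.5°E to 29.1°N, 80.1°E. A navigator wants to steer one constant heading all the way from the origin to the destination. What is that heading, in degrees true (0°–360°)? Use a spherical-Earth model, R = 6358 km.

87.6°

Meridional parts: M(φ₁)=+0.5114, M(φ₂)=+0.5312 → ΔM = +0.0199;  Δλ = +0.4817 rad
tan C = Δλ / ΔM = +24.2318 → C = 87.64°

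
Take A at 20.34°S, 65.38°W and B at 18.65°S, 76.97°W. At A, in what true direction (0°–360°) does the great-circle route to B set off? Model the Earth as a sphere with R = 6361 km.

276.8°

θ = atan2( sin Δλ·cos φ₂ ,  cos φ₁ sin φ₂ − sin φ₁ cos φ₂ cos Δλ )
  = atan2(-0.1904, +0.0228) = 276.82°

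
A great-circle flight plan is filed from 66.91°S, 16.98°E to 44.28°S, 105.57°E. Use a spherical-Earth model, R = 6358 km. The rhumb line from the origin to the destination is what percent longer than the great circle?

7.7%

Great circle: σ = 0.8643 rad → d_gc = Rσ = 5495.5 km
Rhumb: Δφ = +0.3950, Δλ = +1.5462, Δψ = +0.7246, q = Δφ/Δψ = 0.5451 → d_rh = R√(Δφ²+q²Δλ²) = 5917.8 km
Excess = (5917.8 − 5495.5) / 5495.5 = 422.3 / 5495.5 = 7.68% ≈ 7.7%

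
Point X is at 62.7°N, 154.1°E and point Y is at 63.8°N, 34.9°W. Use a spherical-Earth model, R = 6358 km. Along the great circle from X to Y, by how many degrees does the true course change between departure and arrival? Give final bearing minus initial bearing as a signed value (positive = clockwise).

Initial bearing θ₁ = atan2(sin Δλ cos φ₂, cos φ₁ sin φ₂ − sin φ₁ cos φ₂ cos Δλ) = 4.94°
Final bearing θ₂ = (initial bearing from the destination back to the start) + 180° = 174.87°
Δθ = θ₂ − θ₁ = +169.9°

+169.9°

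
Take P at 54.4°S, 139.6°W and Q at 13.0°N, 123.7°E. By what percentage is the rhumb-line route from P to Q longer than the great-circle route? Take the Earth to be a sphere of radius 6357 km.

2.6%

Great circle: σ = 1.8225 rad → d_gc = Rσ = 11585.8 km
Rhumb: Δφ = +1.1764, Δλ = -1.6877, Δψ = +1.3650, q = Δφ/Δψ = 0.8618 → d_rh = R√(Δφ²+q²Δλ²) = 11891.8 km
Excess = (11891.8 − 11585.8) / 11585.8 = 306.0 / 11585.8 = 2.64% ≈ 2.6%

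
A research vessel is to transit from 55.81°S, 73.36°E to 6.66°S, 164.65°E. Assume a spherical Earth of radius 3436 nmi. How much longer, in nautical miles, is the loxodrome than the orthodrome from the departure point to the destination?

Great circle: cos σ = sin φ₁ sin φ₂ + cos φ₁ cos φ₂ cos Δλ,  σ = 1.4873 rad → d_gc = 5110.5 nmi
Rhumb line: Δψ = +1.0626, q = Δφ/Δψ = 0.8073, d_rh = R√(Δφ²+q²Δλ²) = 5312.2 nmi
Excess = 5312.2 − 5110.5 = 201.7 ≈ 202 nmi

202 nmi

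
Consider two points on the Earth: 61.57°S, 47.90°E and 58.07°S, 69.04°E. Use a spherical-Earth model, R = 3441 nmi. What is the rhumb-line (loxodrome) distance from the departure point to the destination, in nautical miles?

671 nmi

Rhumb course C = atan2(Δλ, Δψ) with Δψ = ln[tan(π/4+φ₂/2)/tan(π/4+φ₁/2)] = +0.1216, Δλ = +0.3690 → C = 71.75°
d = R·|Δφ| / |cos C| = 3441·0.06109 / 0.31311 = 671 nmi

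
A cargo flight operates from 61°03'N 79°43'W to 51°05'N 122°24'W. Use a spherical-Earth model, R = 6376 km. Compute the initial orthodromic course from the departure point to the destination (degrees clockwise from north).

266.3°

N = sin Δλ·cos φ₂ = -0.4259;  D = cos φ₁ sin φ₂ − sin φ₁ cos φ₂ cos Δλ = -0.0275
initial course = atan2(N, D) = 266.31°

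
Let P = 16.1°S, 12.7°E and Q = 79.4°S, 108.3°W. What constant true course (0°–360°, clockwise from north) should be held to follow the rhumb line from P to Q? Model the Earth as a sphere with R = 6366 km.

225.3°

Δψ = ln[tan(π/4+φ₂/2)/tan(π/4+φ₁/2)] = -2.0929
Δλ = -2.1118 rad (taken the short way round)
course = atan2(Δλ, Δψ) = 225.26°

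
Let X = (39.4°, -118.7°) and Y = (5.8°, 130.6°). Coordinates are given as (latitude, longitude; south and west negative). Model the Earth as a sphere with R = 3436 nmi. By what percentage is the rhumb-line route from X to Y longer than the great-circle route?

Great circle: σ = 1.7799 rad → d_gc = Rσ = 6115.8 nmi
Rhumb: Δφ = -0.5864, Δλ = -1.9321, Δψ = -0.6479, q = Δφ/Δψ = 0.9051 → d_rh = R√(Δφ²+q²Δλ²) = 6337.7 nmi
Excess = (6337.7 − 6115.8) / 6115.8 = 221.9 / 6115.8 = 3.63% ≈ 3.6%

3.6%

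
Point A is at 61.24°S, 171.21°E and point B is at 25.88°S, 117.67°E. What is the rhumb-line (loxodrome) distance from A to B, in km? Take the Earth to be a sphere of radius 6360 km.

5681 km

Δψ = ln[tan(π/4+φ₂/2)/tan(π/4+φ₁/2)] = +0.8932;  Δφ = +0.6171 rad,  Δλ = -0.9344 rad
q = Δφ/Δψ = 0.6909
d = R·√(Δφ² + q²Δλ²) = 6360·0.89316 = 5681 km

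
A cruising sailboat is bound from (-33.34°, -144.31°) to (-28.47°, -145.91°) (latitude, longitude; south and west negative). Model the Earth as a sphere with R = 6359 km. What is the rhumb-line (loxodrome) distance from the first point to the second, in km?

Δψ = ln[tan(π/4+φ₂/2)/tan(π/4+φ₁/2)] = +0.0991;  Δφ = +0.0850 rad,  Δλ = -0.0279 rad
q = Δφ/Δψ = 0.8576
d = R·√(Δφ² + q²Δλ²) = 6359·0.08831 = 562 km

562 km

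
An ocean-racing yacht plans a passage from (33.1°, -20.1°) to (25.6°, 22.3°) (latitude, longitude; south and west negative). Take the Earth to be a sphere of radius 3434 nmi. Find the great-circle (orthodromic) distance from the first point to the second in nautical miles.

cos σ = sin φ₁ sin φ₂ + cos φ₁ cos φ₂ cos Δλ
      = sin(33.10°)sin(25.60°) + cos(33.10°)cos(25.60°)cos(42.40°) = 0.7939
σ = 37.453° → d = Rσ = 3434·0.65368 = 2245 nmi

2245 nmi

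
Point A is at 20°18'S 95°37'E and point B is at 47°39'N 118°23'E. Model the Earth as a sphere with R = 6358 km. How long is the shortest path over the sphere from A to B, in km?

7875 km

cos σ = sin φ₁ sin φ₂ + cos φ₁ cos φ₂ cos Δλ
      = sin(-20.30°)sin(47.65°) + cos(-20.30°)cos(47.65°)cos(22.77°) = 0.3262
σ = 70.962° → d = Rσ = 6358·1.23853 = 7875 km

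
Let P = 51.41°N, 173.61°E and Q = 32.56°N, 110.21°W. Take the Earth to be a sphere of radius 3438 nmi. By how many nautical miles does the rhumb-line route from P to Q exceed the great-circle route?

Great circle: cos σ = sin φ₁ sin φ₂ + cos φ₁ cos φ₂ cos Δλ,  σ = 0.9929 rad → d_gc = 3413.7 nmi
Rhumb line: Δψ = -0.4480, q = Δφ/Δψ = 0.7344, d_rh = R√(Δφ²+q²Δλ²) = 3542.7 nmi
Excess = 3542.7 − 3413.7 = 129.0 ≈ 129 nmi

129 nmi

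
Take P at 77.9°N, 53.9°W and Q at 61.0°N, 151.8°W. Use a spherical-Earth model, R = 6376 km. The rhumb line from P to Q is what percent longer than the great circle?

Great circle: σ = 0.5713 rad → d_gc = Rσ = 3642.4 km
Rhumb: Δφ = -0.2950, Δλ = -1.7087, Δψ = -0.8920, q = Δφ/Δψ = 0.3307 → d_rh = R√(Δφ²+q²Δλ²) = 4063.7 km
Excess = (4063.7 − 3642.4) / 3642.4 = 421.3 / 3642.4 = 11.57% ≈ 11.6%

11.6%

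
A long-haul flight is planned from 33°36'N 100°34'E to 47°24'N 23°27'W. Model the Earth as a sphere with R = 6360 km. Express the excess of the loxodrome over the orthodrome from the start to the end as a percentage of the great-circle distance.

Great circle: σ = 1.4787 rad → d_gc = Rσ = 9404.6 km
Rhumb: Δφ = +0.2409, Δλ = -2.1645, Δψ = +0.3186, q = Δφ/Δψ = 0.7559 → d_rh = R√(Δφ²+q²Δλ²) = 10517.5 km
Excess = (10517.5 − 9404.6) / 9404.6 = 1112.9 / 9404.6 = 11.83% ≈ 11.8%

11.8%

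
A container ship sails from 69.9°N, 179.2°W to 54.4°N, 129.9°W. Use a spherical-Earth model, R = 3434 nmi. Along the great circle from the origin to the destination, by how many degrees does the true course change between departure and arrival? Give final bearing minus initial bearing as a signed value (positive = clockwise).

+44.5°

Initial bearing θ₁ = atan2(sin Δλ cos φ₂, cos φ₁ sin φ₂ − sin φ₁ cos φ₂ cos Δλ) = 99.90°
Final bearing θ₂ = (initial bearing from the destination back to the start) + 180° = 144.44°
Δθ = θ₂ − θ₁ = +44.5°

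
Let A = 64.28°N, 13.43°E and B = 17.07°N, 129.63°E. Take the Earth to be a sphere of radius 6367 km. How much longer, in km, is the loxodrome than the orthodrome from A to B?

984 km

Great circle: cos σ = sin φ₁ sin φ₂ + cos φ₁ cos φ₂ cos Δλ,  σ = 1.4894 rad → d_gc = 9483.1 km
Rhumb line: Δψ = -1.1747, q = Δφ/Δψ = 0.7014, d_rh = R√(Δφ²+q²Δλ²) = 10467.2 km
Excess = 10467.2 − 9483.1 = 984.1 ≈ 984 km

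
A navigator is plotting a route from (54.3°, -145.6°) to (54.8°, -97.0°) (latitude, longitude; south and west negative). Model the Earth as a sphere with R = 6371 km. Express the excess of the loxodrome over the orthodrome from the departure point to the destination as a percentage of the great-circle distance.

2.1%

Great circle: σ = 0.4821 rad → d_gc = Rσ = 3071.3 km
Rhumb: Δφ = +0.0087, Δλ = +0.8482, Δψ = +0.0150, q = Δφ/Δψ = 0.5800 → d_rh = R√(Δφ²+q²Δλ²) = 3134.8 km
Excess = (3134.8 − 3071.3) / 3071.3 = 63.5 / 3071.3 = 2.07% ≈ 2.1%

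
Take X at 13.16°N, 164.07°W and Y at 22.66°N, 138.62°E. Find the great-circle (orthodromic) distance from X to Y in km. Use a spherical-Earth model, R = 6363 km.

Haversine: a = sin²(Δφ/2)+cos φ₁ cos φ₂ sin²(Δλ/2) = 0.21349;  σ = 2·atan2(√a,√(1−a))
σ = 55.038° → d = Rσ = 6363·0.96060 = 6112 km

6112 km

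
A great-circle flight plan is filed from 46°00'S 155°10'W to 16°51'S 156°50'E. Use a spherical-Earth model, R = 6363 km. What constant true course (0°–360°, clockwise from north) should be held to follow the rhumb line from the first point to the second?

Meridional parts: M(φ₁)=-0.9063, M(φ₂)=-0.2984 → ΔM = +0.6079;  Δλ = -0.8378 rad
tan C = Δλ / ΔM = -1.3782 → C = 305.96°

306.0°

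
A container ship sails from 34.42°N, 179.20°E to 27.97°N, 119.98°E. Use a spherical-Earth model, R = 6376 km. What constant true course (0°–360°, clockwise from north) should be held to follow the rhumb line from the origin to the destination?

262.7°

Meridional parts: M(φ₁)=+0.6405, M(φ₂)=+0.5088 → ΔM = -0.1317;  Δλ = -1.0336 rad
tan C = Δλ / ΔM = +7.8467 → C = 262.74°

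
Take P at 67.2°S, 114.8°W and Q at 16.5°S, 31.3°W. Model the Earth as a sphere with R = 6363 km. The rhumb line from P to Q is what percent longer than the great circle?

Great circle: σ = 1.2620 rad → d_gc = Rσ = 8030.3 km
Rhumb: Δφ = +0.8849, Δλ = +1.4573, Δψ = +1.3092, q = Δφ/Δψ = 0.6759 → d_rh = R√(Δφ²+q²Δλ²) = 8425.1 km
Excess = (8425.1 − 8030.3) / 8030.3 = 394.8 / 8030.3 = 4.92% ≈ 4.9%

4.9%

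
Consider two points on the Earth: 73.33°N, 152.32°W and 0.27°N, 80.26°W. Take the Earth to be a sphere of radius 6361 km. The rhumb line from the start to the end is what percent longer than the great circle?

3.2%

Great circle: σ = 1.4778 rad → d_gc = Rσ = 9400.2 km
Rhumb: Δφ = -1.2751, Δλ = +1.2577, Δψ = -1.9160, q = Δφ/Δψ = 0.6655 → d_rh = R√(Δφ²+q²Δλ²) = 9702.6 km
Excess = (9702.6 − 9400.2) / 9400.2 = 302.4 / 9400.2 = 3.22% ≈ 3.2%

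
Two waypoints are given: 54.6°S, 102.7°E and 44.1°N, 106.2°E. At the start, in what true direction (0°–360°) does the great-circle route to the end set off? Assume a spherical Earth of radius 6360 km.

N = sin Δλ·cos φ₂ = +0.0438;  D = cos φ₁ sin φ₂ − sin φ₁ cos φ₂ cos Δλ = +0.9874
initial course = atan2(N, D) = 2.54°

2.5°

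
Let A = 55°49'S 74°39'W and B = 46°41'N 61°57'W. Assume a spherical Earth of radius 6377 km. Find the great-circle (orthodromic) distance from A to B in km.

Haversine: a = sin²(Δφ/2)+cos φ₁ cos φ₂ sin²(Δλ/2) = 0.61293;  σ = 2·atan2(√a,√(1−a))
σ = 103.054° → d = Rσ = 6377·1.79863 = 11470 km

11470 km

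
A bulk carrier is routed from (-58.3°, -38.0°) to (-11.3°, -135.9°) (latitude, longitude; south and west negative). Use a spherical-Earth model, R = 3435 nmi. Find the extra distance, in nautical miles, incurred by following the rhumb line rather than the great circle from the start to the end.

Great circle: cos σ = sin φ₁ sin φ₂ + cos φ₁ cos φ₂ cos Δλ,  σ = 1.4748 rad → d_gc = 5065.8 nmi
Rhumb line: Δψ = +1.0606, q = Δφ/Δψ = 0.7735, d_rh = R√(Δφ²+q²Δλ²) = 5343.0 nmi
Excess = 5343.0 − 5065.8 = 277.2 ≈ 277 nmi

277 nmi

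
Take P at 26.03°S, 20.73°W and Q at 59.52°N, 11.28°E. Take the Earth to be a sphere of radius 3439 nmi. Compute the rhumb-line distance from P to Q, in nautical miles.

5384 nmi

Δψ = ln[tan(π/4+φ₂/2)/tan(π/4+φ₁/2)] = +1.7711;  Δφ = +1.4931 rad,  Δλ = +0.5587 rad
q = Δφ/Δψ = 0.8430
d = R·√(Δφ² + q²Δλ²) = 3439·1.56565 = 5384 nmi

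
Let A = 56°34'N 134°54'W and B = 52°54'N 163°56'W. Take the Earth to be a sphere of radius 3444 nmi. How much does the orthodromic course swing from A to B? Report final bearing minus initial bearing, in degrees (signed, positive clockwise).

-23.9°

At departure: θ₁ = atan2(sin Δλ cos φ₂, cos φ₁ sin φ₂ − sin φ₁ cos φ₂ cos Δλ) = 269.86°
At arrival: θ₂ = atan2(sin Δλ cos φ₁, −cos φ₂ sin φ₁ + sin φ₂ cos φ₁ cos Δλ) = 245.98°
Δθ = θ₂ − θ₁ = -23.9°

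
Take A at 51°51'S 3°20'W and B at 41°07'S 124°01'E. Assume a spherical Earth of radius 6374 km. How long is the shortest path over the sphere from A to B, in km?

cos σ = sin φ₁ sin φ₂ + cos φ₁ cos φ₂ cos Δλ
      = sin(-51.85°)sin(-41.12°) + cos(-51.85°)cos(-41.12°)cos(127.35°) = 0.2348
σ = 76.420° → d = Rσ = 6374·1.33379 = 8502 km

8502 km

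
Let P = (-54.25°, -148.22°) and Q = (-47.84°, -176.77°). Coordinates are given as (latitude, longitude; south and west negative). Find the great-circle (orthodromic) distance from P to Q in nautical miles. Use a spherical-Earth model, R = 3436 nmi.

1134 nmi

cos σ = sin φ₁ sin φ₂ + cos φ₁ cos φ₂ cos Δλ
      = sin(-54.25°)sin(-47.84°) + cos(-54.25°)cos(-47.84°)cos(-28.55°) = 0.9461
σ = 18.904° → d = Rσ = 3436·0.32994 = 1134 nmi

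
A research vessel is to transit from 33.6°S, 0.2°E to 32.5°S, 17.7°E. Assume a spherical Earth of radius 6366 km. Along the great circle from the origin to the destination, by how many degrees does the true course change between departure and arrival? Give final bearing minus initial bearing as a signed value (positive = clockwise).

Initial bearing θ₁ = atan2(sin Δλ cos φ₂, cos φ₁ sin φ₂ − sin φ₁ cos φ₂ cos Δλ) = 90.54°
Final bearing θ₂ = (initial bearing from the destination back to the start) + 180° = 80.95°
Δθ = θ₂ − θ₁ = -9.6°

-9.6°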